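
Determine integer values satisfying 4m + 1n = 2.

Step 1: Check solvability.
gcd(4, 1) = 1
Since 1 divides 2, solutions exist.

Step 2: Apply extended Euclidean algorithm to find gcd.
We find integers such that 4*x0 + 1*y0 = 1

Step 3: Scale the particular solution.
Multiply by 2/1 = 2:
m = 0, n = 2

Step 4: Verify.
4*(0) + 1*(2) = 2 = 2 ✓

m = 0, n = 2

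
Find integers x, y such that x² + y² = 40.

We need to find integers x, y > 0 such that x² + y² = 40.
Trying x = 2: y² = 40 - 2² = 40 - 4 = 36
y = 6
Check: 2² + 6² = 4 + 36 = 40 ✓

40 = 2² + 6²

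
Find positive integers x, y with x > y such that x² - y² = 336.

Factor: x² - y² = (x+y)(x-y) = 336.
We need two factors of 336 with the same parity.
Use x+y = 168 and x-y = 2 (product 168·2 = 336).
Adding: 2x = 170, so x = 85.
Subtracting: 2y = 166, so y = 83.
Check: 85² - 83² = 7225 - 6889 = 336 ✓

x = 85, y = 83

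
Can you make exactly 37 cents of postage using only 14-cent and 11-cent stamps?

We need non-negative x, y with 14x + 11y = 37.
gcd(14, 11) = 1 divides 37, so integer solutions exist, but checking x = 0..2 shows none with y ≥ 0.
So 37 cannot be made with non-negative stamp counts.

No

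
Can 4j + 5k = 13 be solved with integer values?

Step 1: Compute gcd(4, 5).
gcd(4, 5) = 1

Step 2: Check divisibility.
Does 1 divide 13? 13 = 1 x 13, so yes.

By the theorem on linear Diophantine equations, 4j + 5k = 13 has integer solutions if and only if gcd(4, 5) divides 13. Since 1 | 13, solutions exist.

Yes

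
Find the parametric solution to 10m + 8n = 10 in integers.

Step 1: Compute gcd(10, 8) = 2.
Since 2 divides 10, solutions exist.

Step 2: Find a particular solution using extended Euclidean algorithm.
We get m₀ = 5, n₀ = -5.
Check: 10*5 + 8*-5 = 10 = 10 ✓

Step 3: Write the general solution.
m = 5 + (8/2)t = 5 + 4t
n = -5 - (10/2)t = -5 - 5t
for any integer t.

m = 5 + 4t, n = -5 - 5t for integer t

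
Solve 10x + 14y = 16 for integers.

Step 1: Check solvability.
gcd(10, 14) = 2
Since 2 divides 16, solutions exist.

Step 2: Apply extended Euclidean algorithm to find gcd.
We find integers such that 10*x0 + 14*y0 = 2

Step 3: Scale the particular solution.
Multiply by 16/2 = 8:
x = 24, y = -16

Step 4: Verify.
10*(24) + 14*(-16) = 16 = 16 ✓

x = 24, y = -16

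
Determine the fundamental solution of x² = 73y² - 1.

We need x² = 73y² - 1. Try successive y:
y = 1: x² = 73·1² - 1 = 72, not a perfect square
y = 2: x² = 73·2² - 1 = 291, not a perfect square
y = 3: x² = 73·3² - 1 = 656, not a perfect square
...
y = 125: x² = 73·125² - 1 = 1140624 = 1068² ✓
Check: 1068² - 73·125² = 1140624 - 1140625 = -1 ✓

x = 1068, y = 125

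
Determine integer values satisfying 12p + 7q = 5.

Step 1: Check solvability.
gcd(12, 7) = 1
Since 1 divides 5, solutions exist.

Step 2: Apply extended Euclidean algorithm to find gcd.
We find integers such that 12*x0 + 7*y0 = 1

Step 3: Scale the particular solution.
Multiply by 5/1 = 5:
p = 15, q = -25

Step 4: Verify.
12*(15) + 7*(-25) = 5 = 5 ✓

p = 15, q = -25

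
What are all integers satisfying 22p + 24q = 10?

Step 1: Compute gcd(22, 24) = 2.
Since 2 divides 10, solutions exist.

Step 2: Find a particular solution using extended Euclidean algorithm.
We get p₀ = -5, q₀ = 5.
Check: 22*-5 + 24*5 = 10 = 10 ✓

Step 3: Write the general solution.
p = -5 + (24/2)t = -5 + 12t
q = 5 - (22/2)t = 5 - 11t
for any integer t.

p = -5 + 12t, q = 5 - 11t for integer t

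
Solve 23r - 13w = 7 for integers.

Step 1: Check solvability.
gcd(23, 13) = 1
Since 1 divides 7, solutions exist.

Step 2: Apply extended Euclidean algorithm to find gcd.
We find integers such that 23*x0 + 13*y0 = 1

Step 3: Scale the particular solution.
Multiply by 7/1 = 7:
r = 28, w = 49

Step 4: Verify.
23*(28) - 13*(49) = 7 = 7 ✓

r = 28, w = 49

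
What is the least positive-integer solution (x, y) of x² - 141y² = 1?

We seek the smallest positive integers (x, y) with x² - 141y² = 1, i.e., x² = 141y² + 1.
Try successive y values:
y = 1: x² = 141·1² + 1 = 142, not a perfect square
y = 2: x² = 141·2² + 1 = 565, not a perfect square
y = 3: x² = 141·3² + 1 = 1270, not a perfect square
... continuing the search (or via continued fractions) ...
y = 8: x² = 141·8² + 1 = 9025, x = 95 ✓

Verify: 95² - 141·8² = 9025 - 9024 = 1 ✓

x = 95, y = 8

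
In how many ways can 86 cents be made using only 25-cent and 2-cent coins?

We need non-negative integers (x, y) with 25x + 2y = 86.
For each x from 0 to 3, check if (86 - 25x) is a non-negative multiple of 2.
Solutions (x, y): (0,43), (2,18)
Count: 2

2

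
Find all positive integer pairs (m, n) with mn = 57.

The positive divisors of 57 are: 1, 3, 19, 57.
Each divisor d gives the pair (d, 57/d):
(1, 57), (3, 19), (19, 3), (57, 1)

(1, 57), (3, 19), (19, 3), (57, 1)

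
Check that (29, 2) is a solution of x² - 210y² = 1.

Compute x² = 29² = 841
Compute 210y² = 210·2² = 210·4 = 840
x² - 210y² = 841 - 840 = 1
Since this equals 1, (29, 2) is a solution.

Yes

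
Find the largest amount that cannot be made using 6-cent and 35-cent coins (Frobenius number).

For two coprime denominations a and b, the Frobenius number (largest value not representable as a non-negative combination) is ab - a - b.
Here gcd(6, 35) = 1, so they are coprime.
F(6, 35) = 6·35 - 6 - 35 = 210 - 41 = 169

169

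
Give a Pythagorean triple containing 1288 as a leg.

We need the other leg and hypotenuse such that 1288² + x² = c².
Take x = 255, c = 1313: 1288² + 255² = 1658944 + 65025 = 1723969 = 1313² ✓
Triple: (255, 1288, 1313)

(255, 1288, 1313)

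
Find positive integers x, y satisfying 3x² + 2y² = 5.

Try small values of x and check whether (5 - 3x²)/2 is a perfect square.
x = 1: 3·1² = 3, so 2y² = 5 - 3 = 2, giving y² = 1, y = 1.
Check: 3·1² + 2·1² = 3 + 2 = 5 ✓

x = 1, y = 1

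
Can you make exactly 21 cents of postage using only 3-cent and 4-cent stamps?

We need non-negative x, y with 3x + 4y = 21.
gcd(3, 4) = 1 divides 21, so integer solutions exist.
Search for a non-negative one: x = 3 gives 4y = 21 - 9 = 12, so y = 3.
Check: 3·3 + 4·3 = 21 ✓

Yes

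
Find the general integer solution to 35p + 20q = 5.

Step 1: Compute gcd(35, 20) = 5.
Since 5 divides 5, solutions exist.

Step 2: Find a particular solution using extended Euclidean algorithm.
We get p₀ = -1, q₀ = 2.
Check: 35*-1 + 20*2 = 5 = 5 ✓

Step 3: Write the general solution.
p = -1 + (20/5)t = -1 + 4t
q = 2 - (35/5)t = 2 - 7t
for any integer t.

p = -1 + 4t, q = 2 - 7t for integer t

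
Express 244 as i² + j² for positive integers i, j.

We need to find integers i, j > 0 such that i² + j² = 244.
Trying i = 10: j² = 244 - 10² = 244 - 100 = 144
j = 12
Check: 10² + 12² = 100 + 144 = 244 ✓

244 = 10² + 12²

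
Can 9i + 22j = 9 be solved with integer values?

Step 1: Compute gcd(9, 22).
gcd(9, 22) = 1

Step 2: Check divisibility.
Does 1 divide 9? 9 = 1 x 9, so yes.

By the theorem on linear Diophantine equations, 9i + 22j = 9 has integer solutions if and only if gcd(9, 22) divides 9. Since 1 | 9, solutions exist.

Yes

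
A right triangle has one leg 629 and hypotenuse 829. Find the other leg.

b² = c² - a² = 687241 - 395641 = 291600
b = 540

540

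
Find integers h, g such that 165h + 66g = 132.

Step 1: Check solvability.
gcd(165, 66) = 33
Since 33 divides 132, solutions exist.

Step 2: Apply extended Euclidean algorithm to find gcd.
We find integers such that 165*x0 + 66*y0 = 33

Step 3: Scale the particular solution.
Multiply by 132/33 = 4:
h = 4, g = -8

Step 4: Verify.
165*(4) + 66*(-8) = 132 = 132 ✓

h = 4, g = -8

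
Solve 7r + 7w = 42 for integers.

Step 1: Check solvability.
gcd(7, 7) = 7
Since 7 divides 42, solutions exist.

Step 2: Apply extended Euclidean algorithm to find gcd.
We find integers such that 7*x0 + 7*y0 = 7

Step 3: Scale the particular solution.
Multiply by 42/7 = 6:
r = 0, w = 6

Step 4: Verify.
7*(0) + 7*(6) = 42 = 42 ✓

r = 0, w = 6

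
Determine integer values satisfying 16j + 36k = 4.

Step 1: Check solvability.
gcd(16, 36) = 4
Since 4 divides 4, solutions exist.

Step 2: Apply extended Euclidean algorithm to find gcd.
We find integers such that 16*x0 + 36*y0 = 4

Step 3: Scale the particular solution.
Multiply by 4/4 = 1:
j = -2, k = 1

Step 4: Verify.
16*(-2) + 36*(1) = 4 = 4 ✓

j = -2, k = 1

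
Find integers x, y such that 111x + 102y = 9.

Step 1: Check solvability.
gcd(111, 102) = 3
Since 3 divides 9, solutions exist.

Step 2: Apply extended Euclidean algorithm to find gcd.
We find integers such that 111*x0 + 102*y0 = 3

Step 3: Scale the particular solution.
Multiply by 9/3 = 3:
x = -33, y = 36

Step 4: Verify.
111*(-33) + 102*(36) = 9 = 9 ✓

x = -33, y = 36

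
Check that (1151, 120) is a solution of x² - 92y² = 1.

Compute x² = 1151² = 1324801
Compute 92y² = 92·120² = 92·14400 = 1324800
x² - 92y² = 1324801 - 1324800 = 1
Since this equals 1, (1151, 120) is a solution.

Yes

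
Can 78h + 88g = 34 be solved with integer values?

Step 1: Compute gcd(78, 88).
gcd(78, 88) = 2

Step 2: Check divisibility.
Does 2 divide 34? 34 = 2 x 17, so yes.

By the theorem on linear Diophantine equations, 78h + 88g = 34 has integer solutions if and only if gcd(78, 88) divides 34. Since 2 | 34, solutions exist.

Yes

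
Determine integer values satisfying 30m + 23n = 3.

Step 1: Check solvability.
gcd(30, 23) = 1
Since 1 divides 3, solutions exist.

Step 2: Apply extended Euclidean algorithm to find gcd.
We find integers such that 30*x0 + 23*y0 = 1

Step 3: Scale the particular solution.
Multiply by 3/1 = 3:
m = 30, n = -39

Step 4: Verify.
30*(30) + 23*(-39) = 3 = 3 ✓

m = 30, n = -39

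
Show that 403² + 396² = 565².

Compute a² + b²:
403² + 396² = 162409 + 156816 = 319225
Compute c²:
565² = 319225
Since 319225 = 319225, it is a Pythagorean triple.

Yes, it is a Pythagorean triple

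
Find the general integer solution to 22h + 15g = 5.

Step 1: Compute gcd(22, 15) = 1.
Since 1 divides 5, solutions exist.

Step 2: Find a particular solution using extended Euclidean algorithm.
We get h₀ = -10, g₀ = 15.
Check: 22*-10 + 15*15 = 5 = 5 ✓

Step 3: Write the general solution.
h = -10 + (15/1)t = -10 + 15t
g = 15 - (22/1)t = 15 - 22t
for any integer t.

h = -10 + 15t, g = 15 - 22t for integer t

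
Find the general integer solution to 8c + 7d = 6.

Step 1: Compute gcd(8, 7) = 1.
Since 1 divides 6, solutions exist.

Step 2: Find a particular solution using extended Euclidean algorithm.
We get c₀ = 6, d₀ = -6.
Check: 8*6 + 7*-6 = 6 = 6 ✓

Step 3: Write the general solution.
c = 6 + (7/1)t = 6 + 7t
d = -6 - (8/1)t = -6 - 8t
for any integer t.

c = 6 + 7t, d = -6 - 8t for integer t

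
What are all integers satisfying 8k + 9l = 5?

Step 1: Compute gcd(8, 9) = 1.
Since 1 divides 5, solutions exist.

Step 2: Find a particular solution using extended Euclidean algorithm.
We get k₀ = -5, l₀ = 5.
Check: 8*-5 + 9*5 = 5 = 5 ✓

Step 3: Write the general solution.
k = -5 + (9/1)t = -5 + 9t
l = 5 - (8/1)t = 5 - 8t
for any integer t.

k = -5 + 9t, l = 5 - 8t for integer t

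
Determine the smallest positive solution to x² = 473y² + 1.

We seek the smallest positive integers (x, y) with x² - 473y² = 1, i.e., x² = 473y² + 1.
Try successive y values:
y = 1: x² = 473·1² + 1 = 474, not a perfect square
y = 2: x² = 473·2² + 1 = 1893, not a perfect square
y = 3: x² = 473·3² + 1 = 4258, not a perfect square
... continuing the search (or via continued fractions) ...
y = 4: x² = 473·4² + 1 = 7569, x = 87 ✓

Verify: 87² - 473·4² = 7569 - 7568 = 1 ✓

x = 87, y = 4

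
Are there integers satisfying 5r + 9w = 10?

Step 1: Compute gcd(5, 9).
gcd(5, 9) = 1

Step 2: Check divisibility.
Does 1 divide 10? 10 = 1 x 10, so yes.

By the theorem on linear Diophantine equations, 5r + 9w = 10 has integer solutions if and only if gcd(5, 9) divides 10. Since 1 | 10, solutions exist.

Yes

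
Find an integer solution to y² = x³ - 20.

Try small integer x values and check whether x³ - 20 is a perfect square.
x = 6: x³ - 20 = 6³ - 20 = 216 - 20 = 196
Is 196 a perfect square? 14² = 196 ✓
So (x, y) = (6, -14) is a solution.

x = 6, y = -14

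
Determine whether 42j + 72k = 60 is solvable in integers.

Step 1: Compute gcd(42, 72).
gcd(42, 72) = 6

Step 2: Check divisibility.
Does 6 divide 60? 60 = 6 x 10, so yes.

By the theorem on linear Diophantine equations, 42j + 72k = 60 has integer solutions if and only if gcd(42, 72) divides 60. Since 6 | 60, solutions exist.

Yes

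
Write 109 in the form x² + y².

We need to find integers x, y > 0 such that x² + y² = 109.
Trying x = 3: y² = 109 - 3² = 109 - 9 = 100
y = 10
Check: 3² + 10² = 9 + 100 = 109 ✓

109 = 3² + 10²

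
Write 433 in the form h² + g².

We need to find integers h, g > 0 such that h² + g² = 433.
Trying h = 12: g² = 433 - 12² = 433 - 144 = 289
g = 17
Check: 12² + 17² = 144 + 289 = 433 ✓

433 = 12² + 17²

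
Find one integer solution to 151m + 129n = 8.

Step 1: Check solvability.
gcd(151, 129) = 1
Since 1 divides 8, solutions exist.

Step 2: Apply extended Euclidean algorithm to find gcd.
We find integers such that 151*x0 + 129*y0 = 1

Step 3: Scale the particular solution.
Multiply by 8/1 = 8:
m = -328, n = 384

Step 4: Verify.
151*(-328) + 129*(384) = 8 = 8 ✓

m = -328, n = 384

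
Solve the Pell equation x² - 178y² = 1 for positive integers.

We seek the smallest positive integers (x, y) with x² - 178y² = 1, i.e., x² = 178y² + 1.
Try successive y values:
y = 1: x² = 178·1² + 1 = 179, not a perfect square
y = 2: x² = 178·2² + 1 = 713, not a perfect square
y = 3: x² = 178·3² + 1 = 1603, not a perfect square
... continuing the search (or via continued fractions) ...
y = 120: x² = 178·120² + 1 = 2563201, x = 1601 ✓

Verify: 1601² - 178·120² = 2563201 - 2563200 = 1 ✓

x = 1601, y = 120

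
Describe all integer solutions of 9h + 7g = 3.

Step 1: Compute gcd(9, 7) = 1.
Since 1 divides 3, solutions exist.

Step 2: Find a particular solution using extended Euclidean algorithm.
We get h₀ = -9, g₀ = 12.
Check: 9*-9 + 7*12 = 3 = 3 ✓

Step 3: Write the general solution.
h = -9 + (7/1)t = -9 + 7t
g = 12 - (9/1)t = 12 - 9t
for any integer t.

h = -9 + 7t, g = 12 - 9t for integer t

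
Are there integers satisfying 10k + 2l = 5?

Step 1: Compute gcd(10, 2).
gcd(10, 2) = 2

Step 2: Check divisibility.
Does 2 divide 5? 5 = 2 x 2 + 1, so no.

By the theorem on linear Diophantine equations, 10k + 2l = 5 has integer solutions if and only if gcd(10, 2) divides 5. Since 2 does not divide 5, no solutions exist.

No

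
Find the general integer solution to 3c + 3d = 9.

Step 1: Compute gcd(3, 3) = 3.
Since 3 divides 9, solutions exist.

Step 2: Find a particular solution using extended Euclidean algorithm.
We get c₀ = 0, d₀ = 3.
Check: 3*0 + 3*3 = 9 = 9 ✓

Step 3: Write the general solution.
c = 0 + (3/3)t = 0 + 1t
d = 3 - (3/3)t = 3 - 1t
for any integer t.

c = 0 + 1t, d = 3 - 1t for integer t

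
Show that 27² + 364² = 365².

Compute a² + b²:
27² + 364² = 729 + 132496 = 133225
Compute c²:
365² = 133225
Since 133225 = 133225, it is a Pythagorean triple.

Yes, it is a Pythagorean triple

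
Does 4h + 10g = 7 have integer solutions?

Step 1: Compute gcd(4, 10).
gcd(4, 10) = 2

Step 2: Check divisibility.
Does 2 divide 7? 7 = 2 x 3 + 1, so no.

By the theorem on linear Diophantine equations, 4h + 10g = 7 has integer solutions if and only if gcd(4, 10) divides 7. Since 2 does not divide 7, no solutions exist.

No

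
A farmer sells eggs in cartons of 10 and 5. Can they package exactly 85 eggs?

We need non-negative a, b with 10a + 5b = 85.
gcd(10, 5) = 5 divides 85.
Try a = 0: 5b = 85 - 0 = 85, so b = 17.
One way: 0 cartons of 10 and 17 cartons of 5.

Yes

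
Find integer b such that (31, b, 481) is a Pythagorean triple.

b² = c² - a² = 481² - 31² = 231361 - 961 = 230400
b = sqrt(230400) = 480

480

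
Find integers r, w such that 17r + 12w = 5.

Step 1: Check solvability.
gcd(17, 12) = 1
Since 1 divides 5, solutions exist.

Step 2: Apply extended Euclidean algorithm to find gcd.
We find integers such that 17*x0 + 12*y0 = 1

Step 3: Scale the particular solution.
Multiply by 5/1 = 5:
r = 25, w = -35

Step 4: Verify.
17*(25) + 12*(-35) = 5 = 5 ✓

r = 25, w = -35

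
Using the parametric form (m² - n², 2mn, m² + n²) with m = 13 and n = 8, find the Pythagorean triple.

a = m² - n² = 13² - 8² = 169 - 64 = 105
b = 2mn = 2·13·8 = 208
c = m² + n² = 169 + 64 = 233
Verify: 105² + 208² = 11025 + 43264 = 54289 = 233² ✓

(105, 208, 233)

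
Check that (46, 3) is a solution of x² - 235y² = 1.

Compute x² = 46² = 2116
Compute 235y² = 235·3² = 235·9 = 2115
x² - 235y² = 2116 - 2115 = 1
Since this equals 1, (46, 3) is a solution.

Yes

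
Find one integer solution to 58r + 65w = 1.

Step 1: Check solvability.
gcd(58, 65) = 1
Since 1 divides 1, solutions exist.

Step 2: Apply extended Euclidean algorithm to find gcd.
We find integers such that 58*x0 + 65*y0 = 1

Step 3: Scale the particular solution.
Multiply by 1/1 = 1:
r = -28, w = 25

Step 4: Verify.
58*(-28) + 65*(25) = 1 = 1 ✓

r = -28, w = 25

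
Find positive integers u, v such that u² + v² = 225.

Search for u with 225 - u² a perfect square.
u = 9: 225 - 9² = 225 - 81 = 144 = 12² ✓
So u = 9, v = 12.

u = 9, v = 12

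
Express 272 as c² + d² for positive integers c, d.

We need to find integers c, d > 0 such that c² + d² = 272.
Trying c = 4: d² = 272 - 4² = 272 - 16 = 256
d = 16
Check: 4² + 16² = 16 + 256 = 272 ✓

272 = 4² + 16²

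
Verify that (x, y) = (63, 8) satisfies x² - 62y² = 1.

Compute x² = 63² = 3969
Compute 62y² = 62·8² = 62·64 = 3968
x² - 62y² = 3969 - 3968 = 1
Since this equals 1, (63, 8) is a solution.

Yes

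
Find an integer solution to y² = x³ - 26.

Try small integer x values and check whether x³ - 26 is a perfect square.
x = 3: x³ - 26 = 3³ - 26 = 27 - 26 = 1
Is 1 a perfect square? 1² = 1 ✓
So (x, y) = (3, -1) is a solution.

x = 3, y = -1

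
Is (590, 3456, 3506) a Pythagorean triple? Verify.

Compute a² + b² = 590² + 3456² = 348100 + 11943936 = 12292036
Compute c² = 3506² = 12292036
Since 12292036 = 12292036, confirmed.

Yes, it is a Pythagorean triple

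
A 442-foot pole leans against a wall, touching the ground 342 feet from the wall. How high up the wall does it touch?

The ladder, wall, and ground form a right triangle with hypotenuse 442 and one leg 342.
By the Pythagorean theorem: h² = 442² - 342² = 195364 - 116964 = 78400
h = √78400 = 280 feet

280 feet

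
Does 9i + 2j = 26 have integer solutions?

Step 1: Compute gcd(9, 2).
gcd(9, 2) = 1

Step 2: Check divisibility.
Does 1 divide 26? 26 = 1 x 26, so yes.

By the theorem on linear Diophantine equations, 9i + 2j = 26 has integer solutions if and only if gcd(9, 2) divides 26. Since 1 | 26, solutions exist.

Yes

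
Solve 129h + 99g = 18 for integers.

Step 1: Check solvability.
gcd(129, 99) = 3
Since 3 divides 18, solutions exist.

Step 2: Apply extended Euclidean algorithm to find gcd.
We find integers such that 129*x0 + 99*y0 = 3

Step 3: Scale the particular solution.
Multiply by 18/3 = 6:
h = 60, g = -78

Step 4: Verify.
129*(60) + 99*(-78) = 18 = 18 ✓

h = 60, g = -78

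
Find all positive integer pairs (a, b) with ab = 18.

The positive divisors of 18 are: 1, 2, 3, 6, 9, 18.
Each divisor d gives the pair (d, 18/d):
(1, 18), (2, 9), (3, 6), (6, 3), (9, 2), (18, 1)

(1, 18), (2, 9), (3, 6), (6, 3), (9, 2), (18, 1)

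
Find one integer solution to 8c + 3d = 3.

Step 1: Check solvability.
gcd(8, 3) = 1
Since 1 divides 3, solutions exist.

Step 2: Apply extended Euclidean algorithm to find gcd.
We find integers such that 8*x0 + 3*y0 = 1

Step 3: Scale the particular solution.
Multiply by 3/1 = 3:
c = -3, d = 9

Step 4: Verify.
8*(-3) + 3*(9) = 3 = 3 ✓

c = -3, d = 9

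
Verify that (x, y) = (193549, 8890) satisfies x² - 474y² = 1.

Compute x² = 193549² = 37461215401
Compute 474y² = 474·8890² = 474·79032100 = 37461215400
x² - 474y² = 37461215401 - 37461215400 = 1
Since this equals 1, (193549, 8890) is a solution.

Yes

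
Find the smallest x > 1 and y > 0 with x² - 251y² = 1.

We seek the smallest positive integers (x, y) with x² - 251y² = 1, i.e., x² = 251y² + 1.
Try successive y values:
y = 1: x² = 251·1² + 1 = 252, not a perfect square
y = 2: x² = 251·2² + 1 = 1005, not a perfect square
y = 3: x² = 251·3² + 1 = 2260, not a perfect square
... continuing the search (or via continued fractions) ...
y = 231957: x² = 251·231957² + 1 = 13504816512100, x = 3674890 ✓

Verify: 3674890² - 251·231957² = 13504816512100 - 13504816512099 = 1 ✓

x = 3674890, y = 231957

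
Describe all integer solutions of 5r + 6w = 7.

Step 1: Compute gcd(5, 6) = 1.
Since 1 divides 7, solutions exist.

Step 2: Find a particular solution using extended Euclidean algorithm.
We get r₀ = -7, w₀ = 7.
Check: 5*-7 + 6*7 = 7 = 7 ✓

Step 3: Write the general solution.
r = -7 + (6/1)t = -7 + 6t
w = 7 - (5/1)t = 7 - 5t
for any integer t.

r = -7 + 6t, w = 7 - 5t for integer t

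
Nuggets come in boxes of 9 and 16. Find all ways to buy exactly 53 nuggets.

We need non-negative integers (x, y) with 9x + 16y = 53.
For each x in 0..5, check if 53 - 9x is a non-negative multiple of 16.
No x yields an integer y ≥ 0.

No solution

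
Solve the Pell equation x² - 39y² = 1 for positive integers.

We seek the smallest positive integers (x, y) with x² - 39y² = 1, i.e., x² = 39y² + 1.
Try successive y values:
y = 1: x² = 39·1² + 1 = 40, not a perfect square
y = 2: x² = 39·2² + 1 = 157, not a perfect square
y = 3: x² = 39·3² + 1 = 352, not a perfect square
... continuing the search (or via continued fractions) ...
y = 4: x² = 39·4² + 1 = 625, x = 25 ✓

Verify: 25² - 39·4² = 625 - 624 = 1 ✓

x = 25, y = 4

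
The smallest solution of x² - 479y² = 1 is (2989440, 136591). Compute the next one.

Solutions to x² - Dy² = 1 are generated by powers of (x₀ + y₀√D).
The next solution satisfies x₁ + y₁√479 = (x₀ + y₀√479)², giving:
x₁ = x₀² + 479y₀² = 2989440² + 479·136591² = 8936751513600 + 8936751513599 = 17873503027199
y₁ = 2x₀y₀ = 2·2989440·136591 = 816661198080

Verify: 17873503027199² - 479·816661198080² = 319462110463291816933785601 - 319462110463291816933785600 = 1 ✓

x = 17873503027199, y = 816661198080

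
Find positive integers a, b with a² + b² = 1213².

We need a² + b² = 1213² = 1471369.
Trying: 245² + 1188² = 60025 + 1411344 = 1471369 ✓

(245, 1188, 1213)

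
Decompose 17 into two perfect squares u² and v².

We need to find integers u, v > 0 such that u² + v² = 17.
Trying u = 1: v² = 17 - 1² = 17 - 1 = 16
v = 4
Check: 1² + 4² = 1 + 16 = 17 ✓

17 = 1² + 4²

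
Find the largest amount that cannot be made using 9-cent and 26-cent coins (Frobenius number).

For two coprime denominations a and b, the Frobenius number (largest value not representable as a non-negative combination) is ab - a - b.
Here gcd(9, 26) = 1, so they are coprime.
F(9, 26) = 9·26 - 9 - 26 = 234 - 35 = 199

199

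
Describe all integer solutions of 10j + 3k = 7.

Step 1: Compute gcd(10, 3) = 1.
Since 1 divides 7, solutions exist.

Step 2: Find a particular solution using extended Euclidean algorithm.
We get j₀ = 7, k₀ = -21.
Check: 10*7 + 3*-21 = 7 = 7 ✓

Step 3: Write the general solution.
j = 7 + (3/1)t = 7 + 3t
k = -21 - (10/1)t = -21 - 10t
for any integer t.

j = 7 + 3t, k = -21 - 10t for integer t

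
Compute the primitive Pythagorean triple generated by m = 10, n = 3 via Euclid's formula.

a = m² - n² = 100 - 9 = 91
b = 2mn = 2·10·3 = 60
c = m² + n² = 100 + 9 = 109
Verify: 91² + 60² = 8281 + 3600 = 11881 = 109² ✓

(91, 60, 109)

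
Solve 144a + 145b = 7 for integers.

Step 1: Check solvability.
gcd(144, 145) = 1
Since 1 divides 7, solutions exist.

Step 2: Apply extended Euclidean algorithm to find gcd.
We find integers such that 144*x0 + 145*y0 = 1

Step 3: Scale the particular solution.
Multiply by 7/1 = 7:
a = -7, b = 7

Step 4: Verify.
144*(-7) + 145*(7) = 7 = 7 ✓

a = -7, b = 7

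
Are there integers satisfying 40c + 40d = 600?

Step 1: Compute gcd(40, 40).
gcd(40, 40) = 40

Step 2: Check divisibility.
Does 40 divide 600? 600 = 40 x 15, so yes.

By the theorem on linear Diophantine equations, 40c + 40d = 600 has integer solutions if and only if gcd(40, 40) divides 600. Since 40 | 600, solutions exist.

Yes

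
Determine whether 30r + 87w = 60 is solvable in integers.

Step 1: Compute gcd(30, 87).
gcd(30, 87) = 3

Step 2: Check divisibility.
Does 3 divide 60? 60 = 3 x 20, so yes.

By the theorem on linear Diophantine equations, 30r + 87w = 60 has integer solutions if and only if gcd(30, 87) divides 60. Since 3 | 60, solutions exist.

Yes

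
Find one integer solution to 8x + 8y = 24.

Step 1: Check solvability.
gcd(8, 8) = 8
Since 8 divides 24, solutions exist.

Step 2: Apply extended Euclidean algorithm to find gcd.
We find integers such that 8*x0 + 8*y0 = 8

Step 3: Scale the particular solution.
Multiply by 24/8 = 3:
x = 0, y = 3

Step 4: Verify.
8*(0) + 8*(3) = 24 = 24 ✓

x = 0, y = 3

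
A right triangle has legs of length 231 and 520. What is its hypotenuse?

c² = a² + b² = 231² + 520² = 53361 + 270400 = 323761
c = 569

569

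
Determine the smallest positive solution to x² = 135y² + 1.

We seek the smallest positive integers (x, y) with x² - 135y² = 1, i.e., x² = 135y² + 1.
Try successive y values:
y = 1: x² = 135·1² + 1 = 136, not a perfect square
y = 2: x² = 135·2² + 1 = 541, not a perfect square
y = 3: x² = 135·3² + 1 = 1216, not a perfect square
... continuing the search (or via continued fractions) ...
y = 21: x² = 135·21² + 1 = 59536, x = 244 ✓

Verify: 244² - 135·21² = 59536 - 59535 = 1 ✓

x = 244, y = 21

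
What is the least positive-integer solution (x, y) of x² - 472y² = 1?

We seek the smallest positive integers (x, y) with x² - 472y² = 1, i.e., x² = 472y² + 1.
Try successive y values:
y = 1: x² = 472·1² + 1 = 473, not a perfect square
y = 2: x² = 472·2² + 1 = 1889, not a perfect square
y = 3: x² = 472·3² + 1 = 4249, not a perfect square
... continuing the search (or via continued fractions) ...
y = 14127: x² = 472·14127² + 1 = 94198044889, x = 306917 ✓

Verify: 306917² - 472·14127² = 94198044889 - 94198044888 = 1 ✓

x = 306917, y = 14127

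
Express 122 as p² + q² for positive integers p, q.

We need to find integers p, q > 0 such that p² + q² = 122.
Trying p = 1: q² = 122 - 1² = 122 - 1 = 121
q = 11
Check: 1² + 11² = 1 + 121 = 122 ✓

122 = 1² + 11²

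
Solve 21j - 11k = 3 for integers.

Step 1: Check solvability.
gcd(21, 11) = 1
Since 1 divides 3, solutions exist.

Step 2: Apply extended Euclidean algorithm to find gcd.
We find integers such that 21*x0 + 11*y0 = 1

Step 3: Scale the particular solution.
Multiply by 3/1 = 3:
j = -3, k = -6

Step 4: Verify.
21*(-3) - 11*(-6) = 3 = 3 ✓

j = -3, k = -6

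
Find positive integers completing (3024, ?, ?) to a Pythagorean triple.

We need the other leg and hypotenuse such that 3024² + x² = c².
Take x = 110, c = 3026: 3024² + 110² = 9144576 + 12100 = 9156676 = 3026² ✓
Triple: (110, 3024, 3026)

(110, 3024, 3026)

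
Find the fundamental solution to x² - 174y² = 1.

We seek the smallest positive integers (x, y) with x² - 174y² = 1, i.e., x² = 174y² + 1.
Try successive y values:
y = 1: x² = 174·1² + 1 = 175, not a perfect square
y = 2: x² = 174·2² + 1 = 697, not a perfect square
y = 3: x² = 174·3² + 1 = 1567, not a perfect square
... continuing the search (or via continued fractions) ...
y = 110: x² = 174·110² + 1 = 2105401, x = 1451 ✓

Verify: 1451² - 174·110² = 2105401 - 2105400 = 1 ✓

x = 1451, y = 110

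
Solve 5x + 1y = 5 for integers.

Step 1: Check solvability.
gcd(5, 1) = 1
Since 1 divides 5, solutions exist.

Step 2: Apply extended Euclidean algorithm to find gcd.
We find integers such that 5*x0 + 1*y0 = 1

Step 3: Scale the particular solution.
Multiply by 5/1 = 5:
x = 0, y = 5

Step 4: Verify.
5*(0) + 1*(5) = 5 = 5 ✓

x = 0, y = 5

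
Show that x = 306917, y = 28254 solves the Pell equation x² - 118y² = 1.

Compute x² = 306917² = 94198044889
Compute 118y² = 118·28254² = 118·798288516 = 94198044888
x² - 118y² = 94198044889 - 94198044888 = 1
Since this equals 1, (306917, 28254) is a solution.

Yes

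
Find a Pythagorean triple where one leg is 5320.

We need the other leg and hypotenuse such that 5320² + x² = c².
Take x = 273, c = 5327: 5320² + 273² = 28302400 + 74529 = 28376929 = 5327² ✓
Triple: (273, 5320, 5327)

(273, 5320, 5327)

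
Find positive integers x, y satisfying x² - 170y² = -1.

We need x² = 170y² - 1. Try successive y:
y = 1: x² = 170·1² - 1 = 169 = 13² ✓
Check: 13² - 170·1² = 169 - 170 = -1 ✓

x = 13, y = 1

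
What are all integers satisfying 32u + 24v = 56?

Step 1: Compute gcd(32, 24) = 8.
Since 8 divides 56, solutions exist.

Step 2: Find a particular solution using extended Euclidean algorithm.
We get u₀ = 7, v₀ = -7.
Check: 32*7 + 24*-7 = 56 = 56 ✓

Step 3: Write the general solution.
u = 7 + (24/8)t = 7 + 3t
v = -7 - (32/8)t = -7 - 4t
for any integer t.

u = 7 + 3t, v = -7 - 4t for integer t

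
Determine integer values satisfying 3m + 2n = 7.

Step 1: Check solvability.
gcd(3, 2) = 1
Since 1 divides 7, solutions exist.

Step 2: Apply extended Euclidean algorithm to find gcd.
We find integers such that 3*x0 + 2*y0 = 1

Step 3: Scale the particular solution.
Multiply by 7/1 = 7:
m = 7, n = -7

Step 4: Verify.
3*(7) + 2*(-7) = 7 = 7 ✓

m = 7, n = -7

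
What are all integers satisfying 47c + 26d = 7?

Step 1: Compute gcd(47, 26) = 1.
Since 1 divides 7, solutions exist.

Step 2: Find a particular solution using extended Euclidean algorithm.
We get c₀ = 35, d₀ = -63.
Check: 47*35 + 26*-63 = 7 = 7 ✓

Step 3: Write the general solution.
c = 35 + (26/1)t = 35 + 26t
d = -63 - (47/1)t = -63 - 47t
for any integer t.

c = 35 + 26t, d = -63 - 47t for integer t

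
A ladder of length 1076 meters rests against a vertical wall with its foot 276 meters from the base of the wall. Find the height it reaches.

The ladder, wall, and ground form a right triangle with hypotenuse 1076 and one leg 276.
By the Pythagorean theorem: h² = 1076² - 276² = 1157776 - 76176 = 1081600
h = √1081600 = 1040 meters

1040 meters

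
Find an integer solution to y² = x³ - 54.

Try small integer x values and check whether x³ - 54 is a perfect square.
x = 7: x³ - 54 = 7³ - 54 = 343 - 54 = 289
Is 289 a perfect square? 17² = 289 ✓
So (x, y) = (7, 17) is a solution.

x = 7, y = 17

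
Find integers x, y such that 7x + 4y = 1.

Step 1: Check solvability.
gcd(7, 4) = 1
Since 1 divides 1, solutions exist.

Step 2: Apply extended Euclidean algorithm to find gcd.
We find integers such that 7*x0 + 4*y0 = 1

Step 3: Scale the particular solution.
Multiply by 1/1 = 1:
x = -1, y = 2

Step 4: Verify.
7*(-1) + 4*(2) = 1 = 1 ✓

x = -1, y = 2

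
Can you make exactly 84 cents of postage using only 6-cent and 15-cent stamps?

We need non-negative x, y with 6x + 15y = 84.
gcd(6, 15) = 3 divides 84, so integer solutions exist.
Search for a non-negative one: x = 4 gives 15y = 84 - 24 = 60, so y = 4.
Check: 6·4 + 15·4 = 84 ✓

Yes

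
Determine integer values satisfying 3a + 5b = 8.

Step 1: Check solvability.
gcd(3, 5) = 1
Since 1 divides 8, solutions exist.

Step 2: Apply extended Euclidean algorithm to find gcd.
We find integers such that 3*x0 + 5*y0 = 1

Step 3: Scale the particular solution.
Multiply by 8/1 = 8:
a = 16, b = -8

Step 4: Verify.
3*(16) + 5*(-8) = 8 = 8 ✓

a = 16, b = -8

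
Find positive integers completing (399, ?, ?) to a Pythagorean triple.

We need the other leg and hypotenuse such that 399² + x² = c².
Take x = 40, c = 401: 399² + 40² = 159201 + 1600 = 160801 = 401² ✓
Triple: (399, 40, 401)

(399, 40, 401)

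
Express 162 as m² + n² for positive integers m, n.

We need to find integers m, n > 0 such that m² + n² = 162.
Trying m = 9: n² = 162 - 9² = 162 - 81 = 81
n = 9
Check: 9² + 9² = 81 + 81 = 162 ✓

162 = 9² + 9²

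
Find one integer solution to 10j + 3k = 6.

Step 1: Check solvability.
gcd(10, 3) = 1
Since 1 divides 6, solutions exist.

Step 2: Apply extended Euclidean algorithm to find gcd.
We find integers such that 10*x0 + 3*y0 = 1

Step 3: Scale the particular solution.
Multiply by 6/1 = 6:
j = 6, k = -18

Step 4: Verify.
10*(6) + 3*(-18) = 6 = 6 ✓

j = 6, k = -18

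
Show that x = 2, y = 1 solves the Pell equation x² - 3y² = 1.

Compute x² = 2² = 4
Compute 3y² = 3·1² = 3·1 = 3
x² - 3y² = 4 - 3 = 1
Since this equals 1, (2, 1) is a solution.

Yes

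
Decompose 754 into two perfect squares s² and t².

We need to find integers s, t > 0 such that s² + t² = 754.
Trying s = 5: t² = 754 - 5² = 754 - 25 = 729
t = 27
Check: 5² + 27² = 25 + 729 = 754 ✓

754 = 5² + 27²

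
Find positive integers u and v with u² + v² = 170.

We need to find integers u, v > 0 such that u² + v² = 170.
Trying u = 1: v² = 170 - 1² = 170 - 1 = 169
v = 13
Check: 1² + 13² = 1 + 169 = 170 ✓

170 = 1² + 13²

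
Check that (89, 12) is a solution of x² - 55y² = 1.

Compute x² = 89² = 7921
Compute 55y² = 55·12² = 55·144 = 7920
x² - 55y² = 7921 - 7920 = 1
Since this equals 1, (89, 12) is a solution.

Yes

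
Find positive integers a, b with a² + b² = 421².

We need a² + b² = 421² = 177241.
Trying: 29² + 420² = 841 + 176400 = 177241 ✓

(29, 420, 421)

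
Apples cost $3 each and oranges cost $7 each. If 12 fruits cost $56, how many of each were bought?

Let a = apples, o = oranges.
a + o = 12
3a + 7o = 56
Substitute o = 12 - a:
3a + 7(12 - a) = 56
(3 - 7)a = 56 - 84
-4a = -28
a = 7, o = 12 - 7 = 5

Apples: 7, Oranges: 5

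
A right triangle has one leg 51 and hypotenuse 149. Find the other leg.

b² = c² - a² = 22201 - 2601 = 19600
b = 140

140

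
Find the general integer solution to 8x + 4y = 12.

Step 1: Compute gcd(8, 4) = 4.
Since 4 divides 12, solutions exist.

Step 2: Find a particular solution using extended Euclidean algorithm.
We get x₀ = 0, y₀ = 3.
Check: 8*0 + 4*3 = 12 = 12 ✓

Step 3: Write the general solution.
x = 0 + (4/4)t = 0 + 1t
y = 3 - (8/4)t = 3 - 2t
for any integer t.

x = 0 + 1t, y = 3 - 2t for integer t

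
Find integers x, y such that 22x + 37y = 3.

Step 1: Check solvability.
gcd(22, 37) = 1
Since 1 divides 3, solutions exist.

Step 2: Apply extended Euclidean algorithm to find gcd.
We find integers such that 22*x0 + 37*y0 = 1

Step 3: Scale the particular solution.
Multiply by 3/1 = 3:
x = -15, y = 9

Step 4: Verify.
22*(-15) + 37*(9) = 3 = 3 ✓

x = -15, y = 9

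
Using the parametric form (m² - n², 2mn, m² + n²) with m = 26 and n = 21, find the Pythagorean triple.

a = m² - n² = 26² - 21² = 676 - 441 = 235
b = 2mn = 2·26·21 = 1092
c = m² + n² = 676 + 441 = 1117
Verify: 235² + 1092² = 55225 + 1192464 = 1247689 = 1117² ✓

(235, 1092, 1117)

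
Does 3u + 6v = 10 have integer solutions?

Step 1: Compute gcd(3, 6).
gcd(3, 6) = 3

Step 2: Check divisibility.
Does 3 divide 10? 10 = 3 x 3 + 1, so no.

By the theorem on linear Diophantine equations, 3u + 6v = 10 has integer solutions if and only if gcd(3, 6) divides 10. Since 3 does not divide 10, no solutions exist.

No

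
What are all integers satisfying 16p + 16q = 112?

Step 1: Compute gcd(16, 16) = 16.
Since 16 divides 112, solutions exist.

Step 2: Find a particular solution using extended Euclidean algorithm.
We get p₀ = 0, q₀ = 7.
Check: 16*0 + 16*7 = 112 = 112 ✓

Step 3: Write the general solution.
p = 0 + (16/16)t = 0 + 1t
q = 7 - (16/16)t = 7 - 1t
for any integer t.

p = 0 + 1t, q = 7 - 1t for integer t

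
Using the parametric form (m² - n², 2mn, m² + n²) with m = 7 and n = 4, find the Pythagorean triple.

a = m² - n² = 49 - 16 = 33
b = 2mn = 2·7·4 = 56
c = m² + n² = 49 + 16 = 65
Verify: 33² + 56² = 1089 + 3136 = 4225 = 65² ✓

(33, 56, 65)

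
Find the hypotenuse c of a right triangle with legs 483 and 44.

c² = a² + b² = 483² + 44² = 233289 + 1936 = 235225
c = sqrt(235225) = 485

485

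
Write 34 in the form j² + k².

We need to find integers j, k > 0 such that j² + k² = 34.
Trying j = 3: k² = 34 - 3² = 34 - 9 = 25
k = 5
Check: 3² + 5² = 9 + 25 = 34 ✓

34 = 3² + 5²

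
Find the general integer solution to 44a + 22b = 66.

Step 1: Compute gcd(44, 22) = 22.
Since 22 divides 66, solutions exist.

Step 2: Find a particular solution using extended Euclidean algorithm.
We get a₀ = 0, b₀ = 3.
Check: 44*0 + 22*3 = 66 = 66 ✓

Step 3: Write the general solution.
a = 0 + (22/22)t = 0 + 1t
b = 3 - (44/22)t = 3 - 2t
for any integer t.

a = 0 + 1t, b = 3 - 2t for integer t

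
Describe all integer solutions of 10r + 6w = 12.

Step 1: Compute gcd(10, 6) = 2.
Since 2 divides 12, solutions exist.

Step 2: Find a particular solution using extended Euclidean algorithm.
We get r₀ = -6, w₀ = 12.
Check: 10*-6 + 6*12 = 12 = 12 ✓

Step 3: Write the general solution.
r = -6 + (6/2)t = -6 + 3t
w = 12 - (10/2)t = 12 - 5t
for any integer t.

r = -6 + 3t, w = 12 - 5t for integer t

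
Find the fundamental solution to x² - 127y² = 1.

We seek the smallest positive integers (x, y) with x² - 127y² = 1, i.e., x² = 127y² + 1.
Try successive y values:
y = 1: x² = 127·1² + 1 = 128, not a perfect square
y = 2: x² = 127·2² + 1 = 509, not a perfect square
y = 3: x² = 127·3² + 1 = 1144, not a perfect square
... continuing the search (or via continued fractions) ...
y = 419775: x² = 127·419775² + 1 = 22378803429376, x = 4730624 ✓

Verify: 4730624² - 127·419775² = 22378803429376 - 22378803429375 = 1 ✓

x = 4730624, y = 419775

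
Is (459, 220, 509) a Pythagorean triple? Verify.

Compute a² + b² = 459² + 220² = 210681 + 48400 = 259081
Compute c² = 509² = 259081
Since 259081 = 259081, confirmed.

Yes, it is a Pythagorean triple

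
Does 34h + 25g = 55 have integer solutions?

Step 1: Compute gcd(34, 25).
gcd(34, 25) = 1

Step 2: Check divisibility.
Does 1 divide 55? 55 = 1 x 55, so yes.

By the theorem on linear Diophantine equations, 34h + 25g = 55 has integer solutions if and only if gcd(34, 25) divides 55. Since 1 | 55, solutions exist.

Yes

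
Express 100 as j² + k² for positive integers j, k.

We need to find integers j, k > 0 such that j² + k² = 100.
Trying j = 6: k² = 100 - 6² = 100 - 36 = 64
k = 8
Check: 6² + 8² = 36 + 64 = 100 ✓

100 = 6² + 8²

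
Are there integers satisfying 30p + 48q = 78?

Step 1: Compute gcd(30, 48).
gcd(30, 48) = 6

Step 2: Check divisibility.
Does 6 divide 78? 78 = 6 x 13, so yes.

By the theorem on linear Diophantine equations, 30p + 48q = 78 has integer solutions if and only if gcd(30, 48) divides 78. Since 6 | 78, solutions exist.

Yes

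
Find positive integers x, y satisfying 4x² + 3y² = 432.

Try small values of x and check whether (432 - 4x²)/3 is a perfect square.
x = 9: 4·9² = 324, so 3y² = 432 - 324 = 108, giving y² = 36, y = 6.
Check: 4·9² + 3·6² = 324 + 108 = 432 ✓

x = 9, y = 6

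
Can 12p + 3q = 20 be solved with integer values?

Step 1: Compute gcd(12, 3).
gcd(12, 3) = 3

Step 2: Check divisibility.
Does 3 divide 20? 20 = 3 x 6 + 2, so no.

By the theorem on linear Diophantine equations, 12p + 3q = 20 has integer solutions if and only if gcd(12, 3) divides 20. Since 3 does not divide 20, no solutions exist.

No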